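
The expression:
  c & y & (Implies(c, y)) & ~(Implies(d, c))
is never true.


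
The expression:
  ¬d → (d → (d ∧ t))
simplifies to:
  True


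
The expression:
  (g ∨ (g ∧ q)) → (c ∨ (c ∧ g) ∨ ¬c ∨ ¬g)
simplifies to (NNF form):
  True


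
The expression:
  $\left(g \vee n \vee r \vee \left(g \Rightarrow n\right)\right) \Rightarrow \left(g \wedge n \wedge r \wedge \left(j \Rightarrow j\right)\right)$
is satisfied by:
  {r: True, g: True, n: True}


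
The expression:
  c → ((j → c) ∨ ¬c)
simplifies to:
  True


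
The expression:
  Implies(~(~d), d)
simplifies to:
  True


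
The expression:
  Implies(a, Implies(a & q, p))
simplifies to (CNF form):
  p | ~a | ~q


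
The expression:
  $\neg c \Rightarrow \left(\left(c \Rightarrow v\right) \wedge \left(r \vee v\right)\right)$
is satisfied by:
  {r: True, c: True, v: True}
  {r: True, c: True, v: False}
  {r: True, v: True, c: False}
  {r: True, v: False, c: False}
  {c: True, v: True, r: False}
  {c: True, v: False, r: False}
  {v: True, c: False, r: False}


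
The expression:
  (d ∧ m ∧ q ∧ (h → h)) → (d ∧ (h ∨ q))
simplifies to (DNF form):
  True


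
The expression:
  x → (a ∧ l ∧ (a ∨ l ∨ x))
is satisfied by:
  {l: True, a: True, x: False}
  {l: True, a: False, x: False}
  {a: True, l: False, x: False}
  {l: False, a: False, x: False}
  {x: True, l: True, a: True}


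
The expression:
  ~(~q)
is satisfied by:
  {q: True}


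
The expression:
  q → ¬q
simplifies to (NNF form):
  ¬q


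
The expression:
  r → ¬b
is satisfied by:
  {b: False, r: False}
  {r: True, b: False}
  {b: True, r: False}


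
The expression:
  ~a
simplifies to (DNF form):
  ~a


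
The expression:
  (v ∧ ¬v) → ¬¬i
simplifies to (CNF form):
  True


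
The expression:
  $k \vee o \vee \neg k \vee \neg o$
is always true.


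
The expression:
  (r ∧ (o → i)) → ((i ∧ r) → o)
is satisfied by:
  {o: True, i: False, r: False}
  {o: False, i: False, r: False}
  {r: True, o: True, i: False}
  {r: True, o: False, i: False}
  {i: True, o: True, r: False}
  {i: True, o: False, r: False}
  {i: True, r: True, o: True}


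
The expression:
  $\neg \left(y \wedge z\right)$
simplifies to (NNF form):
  $\neg y \vee \neg z$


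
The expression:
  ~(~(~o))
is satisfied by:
  {o: False}


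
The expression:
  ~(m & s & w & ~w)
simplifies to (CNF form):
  True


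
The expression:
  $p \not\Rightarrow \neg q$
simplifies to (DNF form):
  $p \wedge q$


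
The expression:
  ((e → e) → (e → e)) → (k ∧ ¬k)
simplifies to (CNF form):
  False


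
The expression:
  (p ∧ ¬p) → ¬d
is always true.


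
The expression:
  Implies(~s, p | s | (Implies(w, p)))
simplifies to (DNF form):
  p | s | ~w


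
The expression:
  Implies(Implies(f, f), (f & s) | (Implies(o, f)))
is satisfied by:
  {f: True, o: False}
  {o: False, f: False}
  {o: True, f: True}


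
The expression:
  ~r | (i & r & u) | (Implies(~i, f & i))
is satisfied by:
  {i: True, r: False}
  {r: False, i: False}
  {r: True, i: True}


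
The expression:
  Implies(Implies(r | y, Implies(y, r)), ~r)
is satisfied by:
  {r: False}


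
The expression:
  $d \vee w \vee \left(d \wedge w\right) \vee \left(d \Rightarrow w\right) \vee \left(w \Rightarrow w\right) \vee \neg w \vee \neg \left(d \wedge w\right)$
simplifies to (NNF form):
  $\text{True}$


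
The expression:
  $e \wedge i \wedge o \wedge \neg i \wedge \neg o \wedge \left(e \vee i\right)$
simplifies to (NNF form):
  $\text{False}$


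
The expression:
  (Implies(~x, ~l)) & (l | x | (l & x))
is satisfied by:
  {x: True}


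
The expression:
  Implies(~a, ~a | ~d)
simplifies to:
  True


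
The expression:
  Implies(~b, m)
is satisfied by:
  {b: True, m: True}
  {b: True, m: False}
  {m: True, b: False}


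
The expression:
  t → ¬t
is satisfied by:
  {t: False}


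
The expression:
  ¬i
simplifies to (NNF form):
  ¬i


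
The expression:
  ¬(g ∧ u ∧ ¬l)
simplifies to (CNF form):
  l ∨ ¬g ∨ ¬u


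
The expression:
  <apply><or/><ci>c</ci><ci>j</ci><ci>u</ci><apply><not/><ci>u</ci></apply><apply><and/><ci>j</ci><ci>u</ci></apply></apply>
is always true.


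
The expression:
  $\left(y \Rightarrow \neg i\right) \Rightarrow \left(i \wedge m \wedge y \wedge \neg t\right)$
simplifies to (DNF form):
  $i \wedge y$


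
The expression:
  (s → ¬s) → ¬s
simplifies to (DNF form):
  True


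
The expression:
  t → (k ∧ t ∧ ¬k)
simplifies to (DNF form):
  ¬t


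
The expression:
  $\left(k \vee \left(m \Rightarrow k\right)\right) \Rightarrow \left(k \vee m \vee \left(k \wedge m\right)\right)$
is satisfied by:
  {k: True, m: True}
  {k: True, m: False}
  {m: True, k: False}


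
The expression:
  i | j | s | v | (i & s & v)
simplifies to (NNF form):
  i | j | s | v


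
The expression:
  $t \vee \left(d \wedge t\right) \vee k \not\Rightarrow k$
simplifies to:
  $t$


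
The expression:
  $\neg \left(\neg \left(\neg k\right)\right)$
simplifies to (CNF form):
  $\neg k$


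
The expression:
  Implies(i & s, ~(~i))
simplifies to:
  True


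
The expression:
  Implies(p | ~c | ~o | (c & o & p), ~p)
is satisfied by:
  {p: False}


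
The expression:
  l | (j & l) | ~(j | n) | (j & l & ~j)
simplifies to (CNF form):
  (l | ~j) & (l | ~n)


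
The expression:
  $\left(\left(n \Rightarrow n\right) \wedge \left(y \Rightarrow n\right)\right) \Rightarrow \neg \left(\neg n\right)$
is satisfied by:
  {n: True, y: True}
  {n: True, y: False}
  {y: True, n: False}


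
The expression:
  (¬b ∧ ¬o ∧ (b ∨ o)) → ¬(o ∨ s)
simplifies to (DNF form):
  True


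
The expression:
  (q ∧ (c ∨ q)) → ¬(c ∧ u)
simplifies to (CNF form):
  ¬c ∨ ¬q ∨ ¬u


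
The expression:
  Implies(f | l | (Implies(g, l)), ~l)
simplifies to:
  ~l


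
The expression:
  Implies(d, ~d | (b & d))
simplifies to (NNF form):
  b | ~d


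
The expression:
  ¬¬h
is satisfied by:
  {h: True}


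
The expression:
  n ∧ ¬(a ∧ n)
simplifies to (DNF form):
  n ∧ ¬a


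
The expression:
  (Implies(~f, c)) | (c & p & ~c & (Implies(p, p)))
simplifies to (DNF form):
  c | f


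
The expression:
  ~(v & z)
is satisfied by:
  {v: False, z: False}
  {z: True, v: False}
  {v: True, z: False}


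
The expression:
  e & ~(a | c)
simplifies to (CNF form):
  e & ~a & ~c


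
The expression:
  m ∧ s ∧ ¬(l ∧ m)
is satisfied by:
  {m: True, s: True, l: False}


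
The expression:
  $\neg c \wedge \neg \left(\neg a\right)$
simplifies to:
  $a \wedge \neg c$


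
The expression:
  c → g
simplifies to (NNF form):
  g ∨ ¬c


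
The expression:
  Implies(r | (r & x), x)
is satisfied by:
  {x: True, r: False}
  {r: False, x: False}
  {r: True, x: True}


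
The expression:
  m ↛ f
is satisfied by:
  {m: True, f: False}


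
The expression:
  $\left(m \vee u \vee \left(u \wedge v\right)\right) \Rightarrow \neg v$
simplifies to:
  $\left(\neg m \wedge \neg u\right) \vee \neg v$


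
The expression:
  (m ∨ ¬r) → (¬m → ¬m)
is always true.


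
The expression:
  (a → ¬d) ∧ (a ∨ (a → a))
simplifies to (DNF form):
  ¬a ∨ ¬d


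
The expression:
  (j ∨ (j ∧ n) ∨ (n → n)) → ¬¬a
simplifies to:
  a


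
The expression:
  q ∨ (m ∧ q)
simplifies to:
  q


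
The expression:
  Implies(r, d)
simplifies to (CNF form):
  d | ~r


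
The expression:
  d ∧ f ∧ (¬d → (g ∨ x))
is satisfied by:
  {d: True, f: True}


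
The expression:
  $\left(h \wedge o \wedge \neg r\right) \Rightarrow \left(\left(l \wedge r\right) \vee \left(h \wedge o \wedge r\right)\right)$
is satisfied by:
  {r: True, h: False, o: False}
  {h: False, o: False, r: False}
  {r: True, o: True, h: False}
  {o: True, h: False, r: False}
  {r: True, h: True, o: False}
  {h: True, r: False, o: False}
  {r: True, o: True, h: True}


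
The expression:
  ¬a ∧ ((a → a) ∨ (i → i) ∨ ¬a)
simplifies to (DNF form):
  ¬a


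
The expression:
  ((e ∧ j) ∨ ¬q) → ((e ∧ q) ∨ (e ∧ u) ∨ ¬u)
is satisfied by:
  {q: True, e: True, u: False}
  {q: True, u: False, e: False}
  {e: True, u: False, q: False}
  {e: False, u: False, q: False}
  {q: True, e: True, u: True}
  {q: True, u: True, e: False}
  {e: True, u: True, q: False}


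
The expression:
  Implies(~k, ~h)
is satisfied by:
  {k: True, h: False}
  {h: False, k: False}
  {h: True, k: True}


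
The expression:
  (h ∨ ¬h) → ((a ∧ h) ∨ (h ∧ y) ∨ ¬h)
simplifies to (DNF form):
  a ∨ y ∨ ¬h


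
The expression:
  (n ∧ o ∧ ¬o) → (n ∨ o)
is always true.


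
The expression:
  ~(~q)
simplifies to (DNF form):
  q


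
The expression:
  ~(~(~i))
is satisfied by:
  {i: False}


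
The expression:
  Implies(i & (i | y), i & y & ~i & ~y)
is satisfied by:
  {i: False}


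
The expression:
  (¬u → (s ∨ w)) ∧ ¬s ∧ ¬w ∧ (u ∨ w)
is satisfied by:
  {u: True, w: False, s: False}


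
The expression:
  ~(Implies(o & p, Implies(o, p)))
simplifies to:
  False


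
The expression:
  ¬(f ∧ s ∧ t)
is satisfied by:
  {s: False, t: False, f: False}
  {f: True, s: False, t: False}
  {t: True, s: False, f: False}
  {f: True, t: True, s: False}
  {s: True, f: False, t: False}
  {f: True, s: True, t: False}
  {t: True, s: True, f: False}


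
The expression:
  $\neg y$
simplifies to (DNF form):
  $\neg y$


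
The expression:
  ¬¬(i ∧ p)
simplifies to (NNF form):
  i ∧ p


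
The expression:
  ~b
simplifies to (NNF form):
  ~b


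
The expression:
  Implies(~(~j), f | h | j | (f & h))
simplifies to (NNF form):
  True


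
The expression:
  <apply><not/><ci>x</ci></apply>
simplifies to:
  <apply><not/><ci>x</ci></apply>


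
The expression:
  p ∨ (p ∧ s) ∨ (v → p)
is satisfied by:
  {p: True, v: False}
  {v: False, p: False}
  {v: True, p: True}


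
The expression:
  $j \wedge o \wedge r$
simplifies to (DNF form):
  $j \wedge o \wedge r$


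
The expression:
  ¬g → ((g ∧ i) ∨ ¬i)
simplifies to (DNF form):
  g ∨ ¬i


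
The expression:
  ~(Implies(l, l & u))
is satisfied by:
  {l: True, u: False}


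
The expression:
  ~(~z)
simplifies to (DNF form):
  z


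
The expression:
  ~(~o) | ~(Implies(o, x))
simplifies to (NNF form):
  o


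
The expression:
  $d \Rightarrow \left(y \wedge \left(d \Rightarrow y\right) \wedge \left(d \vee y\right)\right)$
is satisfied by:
  {y: True, d: False}
  {d: False, y: False}
  {d: True, y: True}


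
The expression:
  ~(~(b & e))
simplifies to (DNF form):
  b & e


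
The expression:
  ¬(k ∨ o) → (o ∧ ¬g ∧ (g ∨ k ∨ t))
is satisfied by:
  {k: True, o: True}
  {k: True, o: False}
  {o: True, k: False}


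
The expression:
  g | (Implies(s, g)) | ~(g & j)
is always true.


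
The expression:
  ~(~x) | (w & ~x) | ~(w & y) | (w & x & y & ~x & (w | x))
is always true.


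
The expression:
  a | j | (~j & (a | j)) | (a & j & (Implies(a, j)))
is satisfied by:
  {a: True, j: True}
  {a: True, j: False}
  {j: True, a: False}


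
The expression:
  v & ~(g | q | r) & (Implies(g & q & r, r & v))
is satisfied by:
  {v: True, q: False, r: False, g: False}


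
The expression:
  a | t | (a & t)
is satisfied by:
  {a: True, t: True}
  {a: True, t: False}
  {t: True, a: False}


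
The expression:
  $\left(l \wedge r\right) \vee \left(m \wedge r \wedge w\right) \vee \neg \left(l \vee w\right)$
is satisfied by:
  {r: True, m: True, l: False, w: False}
  {r: True, m: False, l: False, w: False}
  {r: True, w: True, m: True, l: False}
  {r: True, l: True, m: True, w: False}
  {r: True, l: True, m: False, w: False}
  {r: True, l: True, w: True, m: True}
  {r: True, l: True, w: True, m: False}
  {m: True, r: False, l: False, w: False}
  {r: False, m: False, l: False, w: False}


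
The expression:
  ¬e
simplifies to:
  ¬e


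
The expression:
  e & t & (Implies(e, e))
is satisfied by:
  {t: True, e: True}


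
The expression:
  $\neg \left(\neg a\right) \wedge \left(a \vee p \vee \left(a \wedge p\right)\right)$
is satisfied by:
  {a: True}


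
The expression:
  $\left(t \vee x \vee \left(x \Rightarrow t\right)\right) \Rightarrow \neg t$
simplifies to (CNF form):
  $\neg t$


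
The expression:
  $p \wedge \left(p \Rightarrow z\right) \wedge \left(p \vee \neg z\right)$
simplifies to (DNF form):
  $p \wedge z$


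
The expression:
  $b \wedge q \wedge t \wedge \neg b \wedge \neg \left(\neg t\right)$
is never true.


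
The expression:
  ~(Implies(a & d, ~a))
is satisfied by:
  {a: True, d: True}


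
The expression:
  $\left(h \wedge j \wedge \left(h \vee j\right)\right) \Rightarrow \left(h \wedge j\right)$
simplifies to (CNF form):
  $\text{True}$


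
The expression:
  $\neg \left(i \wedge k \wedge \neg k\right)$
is always true.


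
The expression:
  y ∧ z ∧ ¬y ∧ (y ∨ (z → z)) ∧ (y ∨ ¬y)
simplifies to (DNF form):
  False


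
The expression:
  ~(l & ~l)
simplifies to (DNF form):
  True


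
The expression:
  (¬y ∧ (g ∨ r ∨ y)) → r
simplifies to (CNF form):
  r ∨ y ∨ ¬g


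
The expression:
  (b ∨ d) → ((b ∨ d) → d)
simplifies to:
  d ∨ ¬b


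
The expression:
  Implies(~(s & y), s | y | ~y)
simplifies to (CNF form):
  True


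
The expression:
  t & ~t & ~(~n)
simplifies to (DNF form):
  False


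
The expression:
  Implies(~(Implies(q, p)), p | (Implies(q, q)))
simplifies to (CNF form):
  True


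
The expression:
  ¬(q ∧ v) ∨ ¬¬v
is always true.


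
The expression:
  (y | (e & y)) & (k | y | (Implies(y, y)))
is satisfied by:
  {y: True}


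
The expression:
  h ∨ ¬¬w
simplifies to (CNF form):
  h ∨ w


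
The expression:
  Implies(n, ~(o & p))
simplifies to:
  ~n | ~o | ~p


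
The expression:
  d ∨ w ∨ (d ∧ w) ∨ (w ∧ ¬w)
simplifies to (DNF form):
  d ∨ w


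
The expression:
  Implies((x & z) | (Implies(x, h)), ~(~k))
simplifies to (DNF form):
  k | (x & ~h & ~z)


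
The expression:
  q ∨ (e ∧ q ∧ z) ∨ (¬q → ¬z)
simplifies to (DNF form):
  q ∨ ¬z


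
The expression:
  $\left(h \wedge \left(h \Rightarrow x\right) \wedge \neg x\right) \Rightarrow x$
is always true.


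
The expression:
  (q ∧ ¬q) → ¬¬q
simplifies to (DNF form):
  True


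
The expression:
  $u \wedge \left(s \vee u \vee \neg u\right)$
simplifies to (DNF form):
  $u$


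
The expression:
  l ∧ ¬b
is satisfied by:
  {l: True, b: False}


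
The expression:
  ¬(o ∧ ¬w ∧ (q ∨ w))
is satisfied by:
  {w: True, o: False, q: False}
  {o: False, q: False, w: False}
  {q: True, w: True, o: False}
  {q: True, o: False, w: False}
  {w: True, o: True, q: False}
  {o: True, w: False, q: False}
  {q: True, o: True, w: True}


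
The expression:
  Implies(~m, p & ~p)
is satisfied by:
  {m: True}


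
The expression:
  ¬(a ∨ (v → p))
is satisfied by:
  {v: True, p: False, a: False}


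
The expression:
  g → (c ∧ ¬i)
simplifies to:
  (c ∧ ¬i) ∨ ¬g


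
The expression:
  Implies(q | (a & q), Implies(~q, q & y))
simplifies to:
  True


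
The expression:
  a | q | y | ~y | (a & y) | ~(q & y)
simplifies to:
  True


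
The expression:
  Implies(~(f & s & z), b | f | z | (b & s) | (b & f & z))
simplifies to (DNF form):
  b | f | z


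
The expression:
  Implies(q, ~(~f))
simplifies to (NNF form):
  f | ~q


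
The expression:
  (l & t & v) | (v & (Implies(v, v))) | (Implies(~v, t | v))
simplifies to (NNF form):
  t | v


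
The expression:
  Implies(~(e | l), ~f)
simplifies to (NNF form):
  e | l | ~f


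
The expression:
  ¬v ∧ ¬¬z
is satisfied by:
  {z: True, v: False}


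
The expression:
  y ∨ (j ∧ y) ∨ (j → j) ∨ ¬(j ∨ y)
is always true.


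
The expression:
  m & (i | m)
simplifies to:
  m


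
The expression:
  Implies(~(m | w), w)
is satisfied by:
  {m: True, w: True}
  {m: True, w: False}
  {w: True, m: False}


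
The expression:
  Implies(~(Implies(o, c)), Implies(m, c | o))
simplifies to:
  True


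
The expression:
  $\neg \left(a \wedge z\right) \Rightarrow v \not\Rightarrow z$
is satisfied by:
  {a: True, v: True, z: False}
  {v: True, z: False, a: False}
  {a: True, z: True, v: True}
  {a: True, z: True, v: False}


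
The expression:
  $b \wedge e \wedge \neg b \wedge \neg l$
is never true.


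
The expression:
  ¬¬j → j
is always true.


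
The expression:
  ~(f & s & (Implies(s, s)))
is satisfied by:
  {s: False, f: False}
  {f: True, s: False}
  {s: True, f: False}


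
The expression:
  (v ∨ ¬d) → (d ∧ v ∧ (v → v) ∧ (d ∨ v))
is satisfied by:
  {d: True}


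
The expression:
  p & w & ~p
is never true.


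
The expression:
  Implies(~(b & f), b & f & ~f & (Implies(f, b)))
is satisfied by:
  {b: True, f: True}


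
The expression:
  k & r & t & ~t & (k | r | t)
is never true.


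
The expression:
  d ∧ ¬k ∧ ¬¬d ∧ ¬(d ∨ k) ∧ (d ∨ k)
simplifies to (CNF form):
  False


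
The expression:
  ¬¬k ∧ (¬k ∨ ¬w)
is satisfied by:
  {k: True, w: False}


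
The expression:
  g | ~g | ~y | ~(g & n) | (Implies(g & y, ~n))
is always true.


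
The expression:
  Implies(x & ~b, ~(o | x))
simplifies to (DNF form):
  b | ~x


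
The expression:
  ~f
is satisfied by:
  {f: False}


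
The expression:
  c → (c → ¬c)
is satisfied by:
  {c: False}


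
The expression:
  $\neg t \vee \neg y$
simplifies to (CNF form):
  $\neg t \vee \neg y$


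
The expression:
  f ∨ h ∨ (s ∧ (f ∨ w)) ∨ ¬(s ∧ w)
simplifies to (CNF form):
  True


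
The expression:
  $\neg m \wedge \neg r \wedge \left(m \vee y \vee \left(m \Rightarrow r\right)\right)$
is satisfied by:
  {r: False, m: False}


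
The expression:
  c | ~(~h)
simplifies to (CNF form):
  c | h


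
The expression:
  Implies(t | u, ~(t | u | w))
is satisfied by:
  {u: False, t: False}


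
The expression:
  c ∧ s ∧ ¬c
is never true.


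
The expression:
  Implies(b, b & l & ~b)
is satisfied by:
  {b: False}


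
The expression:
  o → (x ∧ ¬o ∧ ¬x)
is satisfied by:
  {o: False}


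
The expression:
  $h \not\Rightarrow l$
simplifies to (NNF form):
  $h \wedge \neg l$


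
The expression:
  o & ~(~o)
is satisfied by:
  {o: True}


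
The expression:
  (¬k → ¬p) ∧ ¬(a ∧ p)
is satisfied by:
  {k: True, p: False, a: False}
  {k: False, p: False, a: False}
  {a: True, k: True, p: False}
  {a: True, k: False, p: False}
  {p: True, k: True, a: False}


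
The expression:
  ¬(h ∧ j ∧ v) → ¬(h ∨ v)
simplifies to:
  (h ∨ ¬v) ∧ (j ∨ ¬v) ∧ (v ∨ ¬h)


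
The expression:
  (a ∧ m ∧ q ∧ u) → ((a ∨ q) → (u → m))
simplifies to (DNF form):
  True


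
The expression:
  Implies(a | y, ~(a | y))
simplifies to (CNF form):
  ~a & ~y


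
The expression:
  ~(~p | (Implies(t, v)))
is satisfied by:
  {t: True, p: True, v: False}


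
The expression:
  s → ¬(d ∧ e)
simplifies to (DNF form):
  ¬d ∨ ¬e ∨ ¬s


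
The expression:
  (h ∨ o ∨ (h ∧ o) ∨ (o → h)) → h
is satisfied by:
  {h: True}


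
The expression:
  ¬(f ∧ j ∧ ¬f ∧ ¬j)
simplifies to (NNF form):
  True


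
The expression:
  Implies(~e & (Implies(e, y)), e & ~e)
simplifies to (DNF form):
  e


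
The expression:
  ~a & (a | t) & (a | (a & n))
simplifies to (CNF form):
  False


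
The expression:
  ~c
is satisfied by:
  {c: False}


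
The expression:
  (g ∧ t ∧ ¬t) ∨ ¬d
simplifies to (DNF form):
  ¬d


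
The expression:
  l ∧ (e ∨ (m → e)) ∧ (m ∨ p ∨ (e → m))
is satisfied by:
  {p: True, l: True, m: False, e: False}
  {l: True, e: False, p: False, m: False}
  {e: True, p: True, l: True, m: False}
  {m: True, e: True, l: True, p: True}
  {m: True, e: True, l: True, p: False}


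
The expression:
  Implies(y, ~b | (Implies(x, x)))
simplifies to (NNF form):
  True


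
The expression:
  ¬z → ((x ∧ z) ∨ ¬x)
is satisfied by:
  {z: True, x: False}
  {x: False, z: False}
  {x: True, z: True}


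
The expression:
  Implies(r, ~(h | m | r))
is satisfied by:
  {r: False}


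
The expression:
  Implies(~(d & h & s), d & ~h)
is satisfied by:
  {d: True, s: True, h: False}
  {d: True, h: False, s: False}
  {d: True, s: True, h: True}


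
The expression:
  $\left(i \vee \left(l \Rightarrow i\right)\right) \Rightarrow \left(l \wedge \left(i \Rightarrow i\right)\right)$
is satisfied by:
  {l: True}


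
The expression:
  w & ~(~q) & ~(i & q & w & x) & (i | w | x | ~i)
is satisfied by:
  {w: True, q: True, x: False, i: False}
  {w: True, q: True, i: True, x: False}
  {w: True, q: True, x: True, i: False}


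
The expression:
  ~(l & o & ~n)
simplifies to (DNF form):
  n | ~l | ~o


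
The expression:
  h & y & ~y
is never true.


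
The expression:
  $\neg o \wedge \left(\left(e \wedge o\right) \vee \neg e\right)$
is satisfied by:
  {e: False, o: False}


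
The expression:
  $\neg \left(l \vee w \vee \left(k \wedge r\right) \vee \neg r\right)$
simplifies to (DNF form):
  $r \wedge \neg k \wedge \neg l \wedge \neg w$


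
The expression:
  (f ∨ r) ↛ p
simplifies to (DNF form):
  (f ∧ ¬p) ∨ (r ∧ ¬p)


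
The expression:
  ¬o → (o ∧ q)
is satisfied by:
  {o: True}


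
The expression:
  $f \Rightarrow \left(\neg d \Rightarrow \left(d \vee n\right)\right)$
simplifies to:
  $d \vee n \vee \neg f$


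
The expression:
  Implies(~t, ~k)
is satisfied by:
  {t: True, k: False}
  {k: False, t: False}
  {k: True, t: True}


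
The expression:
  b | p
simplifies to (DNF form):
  b | p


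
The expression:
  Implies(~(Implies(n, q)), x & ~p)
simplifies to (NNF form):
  q | ~n | (x & ~p)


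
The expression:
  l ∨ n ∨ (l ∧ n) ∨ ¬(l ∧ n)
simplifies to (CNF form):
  True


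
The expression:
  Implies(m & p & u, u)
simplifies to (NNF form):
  True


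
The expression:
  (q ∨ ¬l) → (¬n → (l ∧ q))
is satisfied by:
  {n: True, l: True}
  {n: True, l: False}
  {l: True, n: False}


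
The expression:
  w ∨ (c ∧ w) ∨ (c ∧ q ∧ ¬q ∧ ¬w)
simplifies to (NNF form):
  w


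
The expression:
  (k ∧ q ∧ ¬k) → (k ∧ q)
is always true.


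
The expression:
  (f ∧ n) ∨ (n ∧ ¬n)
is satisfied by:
  {f: True, n: True}


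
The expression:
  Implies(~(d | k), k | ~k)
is always true.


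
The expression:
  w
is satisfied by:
  {w: True}


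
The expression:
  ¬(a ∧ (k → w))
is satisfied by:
  {k: True, a: False, w: False}
  {k: False, a: False, w: False}
  {w: True, k: True, a: False}
  {w: True, k: False, a: False}
  {a: True, k: True, w: False}


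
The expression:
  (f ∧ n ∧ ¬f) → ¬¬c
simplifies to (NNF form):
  True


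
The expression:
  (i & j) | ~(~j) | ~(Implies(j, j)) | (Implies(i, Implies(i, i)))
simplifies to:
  True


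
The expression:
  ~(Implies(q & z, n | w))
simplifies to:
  q & z & ~n & ~w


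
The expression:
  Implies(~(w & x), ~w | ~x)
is always true.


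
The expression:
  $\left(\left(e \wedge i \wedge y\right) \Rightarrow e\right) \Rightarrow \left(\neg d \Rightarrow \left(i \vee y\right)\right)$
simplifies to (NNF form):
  $d \vee i \vee y$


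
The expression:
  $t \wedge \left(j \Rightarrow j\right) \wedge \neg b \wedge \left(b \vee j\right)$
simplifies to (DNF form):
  $j \wedge t \wedge \neg b$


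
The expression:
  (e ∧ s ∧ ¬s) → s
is always true.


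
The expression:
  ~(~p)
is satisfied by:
  {p: True}


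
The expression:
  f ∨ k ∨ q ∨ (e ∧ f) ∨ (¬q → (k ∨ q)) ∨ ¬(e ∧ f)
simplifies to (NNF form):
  True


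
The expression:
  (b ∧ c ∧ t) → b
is always true.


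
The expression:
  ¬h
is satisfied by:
  {h: False}


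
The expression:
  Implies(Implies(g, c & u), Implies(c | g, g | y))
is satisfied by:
  {y: True, g: True, c: False}
  {y: True, c: False, g: False}
  {g: True, c: False, y: False}
  {g: False, c: False, y: False}
  {y: True, g: True, c: True}
  {y: True, c: True, g: False}
  {g: True, c: True, y: False}


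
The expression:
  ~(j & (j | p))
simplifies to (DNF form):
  ~j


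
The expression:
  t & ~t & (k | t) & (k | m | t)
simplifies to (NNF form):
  False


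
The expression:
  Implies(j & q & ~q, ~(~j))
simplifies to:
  True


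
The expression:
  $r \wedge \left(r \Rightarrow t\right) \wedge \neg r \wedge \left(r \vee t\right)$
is never true.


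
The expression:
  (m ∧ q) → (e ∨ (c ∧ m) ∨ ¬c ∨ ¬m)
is always true.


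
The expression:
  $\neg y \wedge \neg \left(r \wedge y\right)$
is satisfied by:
  {y: False}


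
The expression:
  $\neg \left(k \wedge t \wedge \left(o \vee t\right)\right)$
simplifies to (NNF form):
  $\neg k \vee \neg t$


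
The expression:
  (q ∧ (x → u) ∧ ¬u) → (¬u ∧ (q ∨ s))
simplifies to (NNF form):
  True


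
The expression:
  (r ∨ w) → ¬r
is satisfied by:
  {r: False}


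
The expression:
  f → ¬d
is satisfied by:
  {d: False, f: False}
  {f: True, d: False}
  {d: True, f: False}


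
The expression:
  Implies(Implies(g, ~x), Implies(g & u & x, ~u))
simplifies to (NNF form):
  True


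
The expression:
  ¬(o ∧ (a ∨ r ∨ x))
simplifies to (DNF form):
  (¬a ∧ ¬r ∧ ¬x) ∨ ¬o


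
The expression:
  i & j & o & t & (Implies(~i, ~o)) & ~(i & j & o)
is never true.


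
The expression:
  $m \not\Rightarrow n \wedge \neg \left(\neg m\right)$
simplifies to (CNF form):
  $m \wedge \neg n$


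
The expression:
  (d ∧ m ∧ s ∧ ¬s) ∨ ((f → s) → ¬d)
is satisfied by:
  {f: True, d: False, s: False}
  {f: False, d: False, s: False}
  {s: True, f: True, d: False}
  {s: True, f: False, d: False}
  {d: True, f: True, s: False}


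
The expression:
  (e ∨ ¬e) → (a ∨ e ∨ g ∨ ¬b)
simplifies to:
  a ∨ e ∨ g ∨ ¬b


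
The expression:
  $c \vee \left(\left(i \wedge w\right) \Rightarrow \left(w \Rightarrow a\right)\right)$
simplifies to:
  $a \vee c \vee \neg i \vee \neg w$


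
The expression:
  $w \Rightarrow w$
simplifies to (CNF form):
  $\text{True}$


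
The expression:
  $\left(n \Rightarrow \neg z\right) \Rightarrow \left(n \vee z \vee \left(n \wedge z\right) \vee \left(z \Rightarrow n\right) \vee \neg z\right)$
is always true.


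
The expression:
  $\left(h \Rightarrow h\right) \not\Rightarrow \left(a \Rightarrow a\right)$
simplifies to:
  $\text{False}$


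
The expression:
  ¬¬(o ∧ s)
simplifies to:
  o ∧ s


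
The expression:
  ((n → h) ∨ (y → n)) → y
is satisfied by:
  {y: True}


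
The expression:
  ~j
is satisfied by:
  {j: False}


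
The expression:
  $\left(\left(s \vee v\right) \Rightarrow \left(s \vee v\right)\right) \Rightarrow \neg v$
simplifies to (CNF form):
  $\neg v$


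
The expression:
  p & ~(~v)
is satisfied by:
  {p: True, v: True}


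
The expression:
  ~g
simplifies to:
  ~g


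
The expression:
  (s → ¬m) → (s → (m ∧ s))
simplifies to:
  m ∨ ¬s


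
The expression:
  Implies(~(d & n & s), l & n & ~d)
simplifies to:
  n & (d | l) & (s | ~d)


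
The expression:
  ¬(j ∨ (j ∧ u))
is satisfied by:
  {j: False}


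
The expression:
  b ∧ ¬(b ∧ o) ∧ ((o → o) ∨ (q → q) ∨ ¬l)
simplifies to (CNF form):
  b ∧ ¬o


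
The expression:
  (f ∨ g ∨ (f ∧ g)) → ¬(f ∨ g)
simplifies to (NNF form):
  ¬f ∧ ¬g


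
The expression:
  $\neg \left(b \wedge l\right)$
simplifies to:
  $\neg b \vee \neg l$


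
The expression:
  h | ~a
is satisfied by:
  {h: True, a: False}
  {a: False, h: False}
  {a: True, h: True}


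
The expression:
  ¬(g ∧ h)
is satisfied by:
  {h: False, g: False}
  {g: True, h: False}
  {h: True, g: False}


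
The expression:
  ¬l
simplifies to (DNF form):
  ¬l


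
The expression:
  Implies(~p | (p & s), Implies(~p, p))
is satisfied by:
  {p: True}


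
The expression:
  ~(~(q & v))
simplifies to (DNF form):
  q & v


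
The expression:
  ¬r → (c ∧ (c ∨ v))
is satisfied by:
  {r: True, c: True}
  {r: True, c: False}
  {c: True, r: False}


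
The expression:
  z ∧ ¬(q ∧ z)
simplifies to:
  z ∧ ¬q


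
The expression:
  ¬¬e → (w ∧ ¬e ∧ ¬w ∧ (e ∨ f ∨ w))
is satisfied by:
  {e: False}


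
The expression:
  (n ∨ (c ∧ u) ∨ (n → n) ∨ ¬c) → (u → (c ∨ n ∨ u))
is always true.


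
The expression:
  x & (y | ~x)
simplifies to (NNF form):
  x & y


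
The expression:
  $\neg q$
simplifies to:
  $\neg q$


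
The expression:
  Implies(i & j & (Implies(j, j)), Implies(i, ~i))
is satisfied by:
  {i: False, j: False}
  {j: True, i: False}
  {i: True, j: False}


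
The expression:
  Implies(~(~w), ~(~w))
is always true.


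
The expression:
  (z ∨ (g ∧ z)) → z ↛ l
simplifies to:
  ¬l ∨ ¬z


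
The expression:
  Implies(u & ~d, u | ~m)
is always true.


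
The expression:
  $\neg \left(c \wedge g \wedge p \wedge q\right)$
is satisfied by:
  {p: False, c: False, q: False, g: False}
  {g: True, p: False, c: False, q: False}
  {q: True, p: False, c: False, g: False}
  {g: True, q: True, p: False, c: False}
  {c: True, g: False, p: False, q: False}
  {g: True, c: True, p: False, q: False}
  {q: True, c: True, g: False, p: False}
  {g: True, q: True, c: True, p: False}
  {p: True, q: False, c: False, g: False}
  {g: True, p: True, q: False, c: False}
  {q: True, p: True, g: False, c: False}
  {g: True, q: True, p: True, c: False}
  {c: True, p: True, q: False, g: False}
  {g: True, c: True, p: True, q: False}
  {q: True, c: True, p: True, g: False}


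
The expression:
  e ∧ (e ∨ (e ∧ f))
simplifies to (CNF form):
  e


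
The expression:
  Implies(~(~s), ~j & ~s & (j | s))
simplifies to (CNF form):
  ~s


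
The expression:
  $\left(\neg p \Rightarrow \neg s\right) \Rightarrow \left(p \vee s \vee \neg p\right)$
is always true.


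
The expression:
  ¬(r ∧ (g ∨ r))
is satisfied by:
  {r: False}


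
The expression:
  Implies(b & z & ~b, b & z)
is always true.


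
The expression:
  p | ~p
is always true.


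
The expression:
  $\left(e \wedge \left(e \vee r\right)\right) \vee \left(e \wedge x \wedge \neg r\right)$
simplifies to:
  $e$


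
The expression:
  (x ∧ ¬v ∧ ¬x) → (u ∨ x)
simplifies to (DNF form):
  True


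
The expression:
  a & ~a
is never true.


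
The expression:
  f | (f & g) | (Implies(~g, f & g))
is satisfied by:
  {g: True, f: True}
  {g: True, f: False}
  {f: True, g: False}


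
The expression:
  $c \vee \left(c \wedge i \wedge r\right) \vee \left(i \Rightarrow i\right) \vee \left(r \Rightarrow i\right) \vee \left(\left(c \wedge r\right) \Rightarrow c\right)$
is always true.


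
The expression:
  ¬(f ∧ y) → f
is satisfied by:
  {f: True}


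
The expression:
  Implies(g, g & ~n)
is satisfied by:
  {g: False, n: False}
  {n: True, g: False}
  {g: True, n: False}


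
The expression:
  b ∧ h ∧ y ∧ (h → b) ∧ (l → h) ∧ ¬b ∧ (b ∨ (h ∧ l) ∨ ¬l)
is never true.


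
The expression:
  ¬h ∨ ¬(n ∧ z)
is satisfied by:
  {h: False, z: False, n: False}
  {n: True, h: False, z: False}
  {z: True, h: False, n: False}
  {n: True, z: True, h: False}
  {h: True, n: False, z: False}
  {n: True, h: True, z: False}
  {z: True, h: True, n: False}


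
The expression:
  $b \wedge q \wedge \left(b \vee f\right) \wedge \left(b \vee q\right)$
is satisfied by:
  {b: True, q: True}


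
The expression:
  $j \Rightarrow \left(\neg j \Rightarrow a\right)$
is always true.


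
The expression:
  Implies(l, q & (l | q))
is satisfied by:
  {q: True, l: False}
  {l: False, q: False}
  {l: True, q: True}


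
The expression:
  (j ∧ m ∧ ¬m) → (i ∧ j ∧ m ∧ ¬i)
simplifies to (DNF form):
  True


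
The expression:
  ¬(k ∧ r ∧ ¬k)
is always true.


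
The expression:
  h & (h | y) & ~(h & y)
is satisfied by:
  {h: True, y: False}


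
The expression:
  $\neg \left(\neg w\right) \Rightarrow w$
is always true.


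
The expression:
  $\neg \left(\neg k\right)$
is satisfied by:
  {k: True}


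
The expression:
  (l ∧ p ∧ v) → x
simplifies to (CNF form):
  x ∨ ¬l ∨ ¬p ∨ ¬v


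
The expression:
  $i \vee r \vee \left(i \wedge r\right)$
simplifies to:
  $i \vee r$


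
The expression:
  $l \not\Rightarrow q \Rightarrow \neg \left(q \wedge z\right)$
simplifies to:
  $\text{True}$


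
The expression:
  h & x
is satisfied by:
  {h: True, x: True}


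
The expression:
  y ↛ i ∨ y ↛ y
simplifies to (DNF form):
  y ∧ ¬i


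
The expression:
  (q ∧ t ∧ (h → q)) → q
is always true.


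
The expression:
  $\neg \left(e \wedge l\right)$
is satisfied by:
  {l: False, e: False}
  {e: True, l: False}
  {l: True, e: False}


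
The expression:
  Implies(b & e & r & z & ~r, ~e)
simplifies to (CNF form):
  True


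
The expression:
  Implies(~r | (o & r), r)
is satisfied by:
  {r: True}


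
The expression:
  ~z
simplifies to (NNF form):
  ~z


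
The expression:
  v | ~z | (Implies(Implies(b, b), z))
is always true.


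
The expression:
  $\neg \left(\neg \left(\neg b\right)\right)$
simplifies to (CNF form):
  $\neg b$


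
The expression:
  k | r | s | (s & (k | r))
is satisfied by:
  {r: True, k: True, s: True}
  {r: True, k: True, s: False}
  {r: True, s: True, k: False}
  {r: True, s: False, k: False}
  {k: True, s: True, r: False}
  {k: True, s: False, r: False}
  {s: True, k: False, r: False}


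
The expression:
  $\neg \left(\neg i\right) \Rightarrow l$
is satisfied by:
  {l: True, i: False}
  {i: False, l: False}
  {i: True, l: True}


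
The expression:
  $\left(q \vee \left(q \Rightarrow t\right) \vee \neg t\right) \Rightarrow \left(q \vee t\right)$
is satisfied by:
  {t: True, q: True}
  {t: True, q: False}
  {q: True, t: False}


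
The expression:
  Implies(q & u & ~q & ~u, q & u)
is always true.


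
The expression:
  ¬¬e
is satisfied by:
  {e: True}


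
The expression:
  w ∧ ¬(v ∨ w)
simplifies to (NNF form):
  False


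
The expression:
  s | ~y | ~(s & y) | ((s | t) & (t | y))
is always true.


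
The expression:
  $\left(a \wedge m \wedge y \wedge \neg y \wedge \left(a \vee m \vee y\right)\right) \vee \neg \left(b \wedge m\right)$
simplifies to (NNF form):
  $\neg b \vee \neg m$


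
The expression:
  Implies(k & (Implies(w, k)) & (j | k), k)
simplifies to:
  True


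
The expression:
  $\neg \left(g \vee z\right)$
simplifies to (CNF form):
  $\neg g \wedge \neg z$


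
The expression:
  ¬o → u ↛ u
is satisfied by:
  {o: True}


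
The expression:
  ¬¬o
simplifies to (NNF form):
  o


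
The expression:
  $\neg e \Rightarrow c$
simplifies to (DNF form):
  $c \vee e$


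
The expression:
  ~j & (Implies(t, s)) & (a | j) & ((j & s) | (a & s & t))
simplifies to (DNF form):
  a & s & t & ~j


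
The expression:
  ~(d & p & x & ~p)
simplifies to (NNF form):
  True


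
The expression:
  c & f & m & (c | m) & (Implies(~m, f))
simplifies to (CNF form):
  c & f & m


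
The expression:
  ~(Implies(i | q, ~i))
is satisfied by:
  {i: True}


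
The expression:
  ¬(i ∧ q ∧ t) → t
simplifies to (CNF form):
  t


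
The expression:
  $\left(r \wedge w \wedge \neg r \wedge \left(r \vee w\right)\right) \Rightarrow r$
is always true.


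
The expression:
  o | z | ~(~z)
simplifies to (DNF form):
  o | z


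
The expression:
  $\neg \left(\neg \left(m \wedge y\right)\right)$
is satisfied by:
  {m: True, y: True}


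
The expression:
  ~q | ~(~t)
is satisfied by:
  {t: True, q: False}
  {q: False, t: False}
  {q: True, t: True}


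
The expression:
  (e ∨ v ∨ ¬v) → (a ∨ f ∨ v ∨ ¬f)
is always true.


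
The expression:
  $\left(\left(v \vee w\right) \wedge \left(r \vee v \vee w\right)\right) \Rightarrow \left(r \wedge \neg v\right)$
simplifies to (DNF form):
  $\left(r \wedge \neg v\right) \vee \left(\neg v \wedge \neg w\right)$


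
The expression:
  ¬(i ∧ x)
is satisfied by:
  {x: False, i: False}
  {i: True, x: False}
  {x: True, i: False}


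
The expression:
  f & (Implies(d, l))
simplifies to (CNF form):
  f & (l | ~d)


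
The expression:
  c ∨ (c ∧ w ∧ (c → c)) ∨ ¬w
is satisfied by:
  {c: True, w: False}
  {w: False, c: False}
  {w: True, c: True}


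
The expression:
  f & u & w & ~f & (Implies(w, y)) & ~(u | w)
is never true.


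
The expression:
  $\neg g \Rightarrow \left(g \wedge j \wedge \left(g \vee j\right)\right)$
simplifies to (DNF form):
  $g$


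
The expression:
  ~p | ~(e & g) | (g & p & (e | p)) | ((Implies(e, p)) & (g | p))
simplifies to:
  True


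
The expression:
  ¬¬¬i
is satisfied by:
  {i: False}


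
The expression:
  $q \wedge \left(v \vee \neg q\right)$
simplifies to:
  $q \wedge v$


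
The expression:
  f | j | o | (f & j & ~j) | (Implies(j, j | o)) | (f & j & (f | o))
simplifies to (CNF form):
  True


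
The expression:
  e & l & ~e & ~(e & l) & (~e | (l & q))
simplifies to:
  False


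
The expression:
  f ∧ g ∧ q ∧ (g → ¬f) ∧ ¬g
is never true.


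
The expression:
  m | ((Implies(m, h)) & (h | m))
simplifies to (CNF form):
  h | m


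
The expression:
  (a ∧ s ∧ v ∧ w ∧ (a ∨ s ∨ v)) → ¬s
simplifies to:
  ¬a ∨ ¬s ∨ ¬v ∨ ¬w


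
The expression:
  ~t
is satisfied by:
  {t: False}


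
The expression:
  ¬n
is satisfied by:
  {n: False}


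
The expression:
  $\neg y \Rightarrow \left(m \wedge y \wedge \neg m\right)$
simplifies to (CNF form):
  $y$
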